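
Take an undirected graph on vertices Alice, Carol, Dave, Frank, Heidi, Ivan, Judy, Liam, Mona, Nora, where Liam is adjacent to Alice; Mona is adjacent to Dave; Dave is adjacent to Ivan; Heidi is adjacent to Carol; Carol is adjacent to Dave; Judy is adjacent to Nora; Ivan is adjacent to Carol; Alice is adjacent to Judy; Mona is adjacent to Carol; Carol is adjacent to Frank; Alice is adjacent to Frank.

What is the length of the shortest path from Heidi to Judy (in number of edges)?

Distance 0: Heidi.
Distance 1: Carol.
Distance 2: Dave, Frank, Ivan, Mona.
Distance 3: Alice.
Distance 4: Judy, Liam — contains Judy.

4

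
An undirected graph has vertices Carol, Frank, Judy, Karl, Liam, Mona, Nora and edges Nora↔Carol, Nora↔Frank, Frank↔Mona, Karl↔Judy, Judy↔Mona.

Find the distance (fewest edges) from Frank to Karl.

Distance 0: Frank.
Distance 1: Mona, Nora.
Distance 2: Carol, Judy.
Distance 3: Karl — contains Karl.

3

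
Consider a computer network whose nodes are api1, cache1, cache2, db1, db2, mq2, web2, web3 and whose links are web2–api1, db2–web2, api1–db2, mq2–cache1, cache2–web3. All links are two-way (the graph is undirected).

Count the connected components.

4

From api1: component {api1, db2, web2}.
From cache1: component {cache1, mq2}.
From cache2: component {cache2, web3}.
From db1: component {db1}.
That's 4 components.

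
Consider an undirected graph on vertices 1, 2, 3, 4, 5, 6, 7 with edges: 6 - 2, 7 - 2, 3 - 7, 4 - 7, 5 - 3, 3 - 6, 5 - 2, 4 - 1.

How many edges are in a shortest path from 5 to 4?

Distance 0: 5.
Distance 1: 2, 3.
Distance 2: 6, 7.
Distance 3: 4 — contains 4.

3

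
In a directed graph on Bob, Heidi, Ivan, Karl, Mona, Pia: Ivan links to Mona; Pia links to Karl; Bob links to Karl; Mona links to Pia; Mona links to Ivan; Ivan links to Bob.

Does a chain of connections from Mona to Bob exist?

Yes

Explore from Mona.
Distance 1: reach Ivan, Pia.
Distance 2: reach Bob, Karl.
Found Bob.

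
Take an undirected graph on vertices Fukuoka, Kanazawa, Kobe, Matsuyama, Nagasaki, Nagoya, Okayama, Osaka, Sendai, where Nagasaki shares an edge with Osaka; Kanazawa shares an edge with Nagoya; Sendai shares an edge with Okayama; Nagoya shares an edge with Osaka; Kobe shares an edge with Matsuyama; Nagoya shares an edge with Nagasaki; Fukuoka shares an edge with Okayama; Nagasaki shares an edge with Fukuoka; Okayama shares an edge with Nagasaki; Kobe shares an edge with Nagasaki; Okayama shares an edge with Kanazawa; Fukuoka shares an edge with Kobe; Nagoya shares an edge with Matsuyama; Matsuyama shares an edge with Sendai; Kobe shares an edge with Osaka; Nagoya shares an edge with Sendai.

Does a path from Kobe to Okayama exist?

Yes

Explore from Kobe.
Distance 1: reach Fukuoka, Matsuyama, Nagasaki, Osaka.
Distance 2: reach Nagoya, Okayama, Sendai.
Found Okayama.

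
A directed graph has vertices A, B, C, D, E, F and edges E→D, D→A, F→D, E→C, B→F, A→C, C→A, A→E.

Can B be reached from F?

Explore from F.
Distance 1: reach D.
Distance 2: reach A.
Distance 3: reach C, E.
The search from F is exhausted; no directed path reaches B.

No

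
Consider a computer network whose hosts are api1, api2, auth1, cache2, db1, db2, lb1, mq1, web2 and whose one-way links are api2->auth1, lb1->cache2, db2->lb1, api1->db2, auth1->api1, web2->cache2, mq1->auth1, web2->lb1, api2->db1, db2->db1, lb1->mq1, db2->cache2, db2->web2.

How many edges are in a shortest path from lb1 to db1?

Distance 0: lb1.
Distance 1: cache2, mq1.
Distance 2: auth1.
Distance 3: api1.
Distance 4: db2.
Distance 5: db1, web2 — contains db1.

5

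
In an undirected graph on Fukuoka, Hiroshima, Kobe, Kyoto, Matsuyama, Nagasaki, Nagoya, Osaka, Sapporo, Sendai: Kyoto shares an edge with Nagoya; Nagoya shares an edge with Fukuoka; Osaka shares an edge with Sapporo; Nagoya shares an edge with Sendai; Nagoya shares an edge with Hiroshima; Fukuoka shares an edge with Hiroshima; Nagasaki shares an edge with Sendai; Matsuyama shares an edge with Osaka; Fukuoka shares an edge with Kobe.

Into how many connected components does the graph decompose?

2

From Fukuoka: component {Fukuoka, Hiroshima, Kobe, Kyoto, Nagasaki, Nagoya, Sendai}.
From Matsuyama: component {Matsuyama, Osaka, Sapporo}.
That's 2 components.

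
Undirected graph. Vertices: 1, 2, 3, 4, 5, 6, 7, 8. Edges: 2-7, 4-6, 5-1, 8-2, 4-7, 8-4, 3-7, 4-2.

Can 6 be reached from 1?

No

Explore from 1.
Distance 1: reach 5.
The search is exhausted without reaching 6; it lies in a different component.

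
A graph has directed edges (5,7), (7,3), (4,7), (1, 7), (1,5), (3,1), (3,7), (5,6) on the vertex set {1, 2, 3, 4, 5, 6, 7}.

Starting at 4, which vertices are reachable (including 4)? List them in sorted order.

Start at 4.
Its neighbours: 7.
Then their neighbours: 3.
Then next layer: 1.
Then next layer: 5.
Then next layer: 6.
Nothing further is reachable.

1, 3, 4, 5, 6, 7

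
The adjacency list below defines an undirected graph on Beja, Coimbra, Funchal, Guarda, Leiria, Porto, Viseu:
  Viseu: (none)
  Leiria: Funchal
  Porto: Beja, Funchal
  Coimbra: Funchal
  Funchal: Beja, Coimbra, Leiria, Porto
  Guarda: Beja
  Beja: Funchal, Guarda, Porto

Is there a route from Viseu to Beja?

No

Viseu has no edges, so nothing is reachable from it.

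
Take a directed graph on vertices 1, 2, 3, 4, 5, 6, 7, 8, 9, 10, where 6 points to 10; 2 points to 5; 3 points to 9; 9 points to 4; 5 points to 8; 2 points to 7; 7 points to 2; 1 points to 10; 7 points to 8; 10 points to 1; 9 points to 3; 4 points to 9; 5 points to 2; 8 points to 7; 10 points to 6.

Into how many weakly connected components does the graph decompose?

3

From 1: component {1, 6, 10}.
From 2: component {2, 5, 7, 8}.
From 3: component {3, 4, 9}.
That's 3 components.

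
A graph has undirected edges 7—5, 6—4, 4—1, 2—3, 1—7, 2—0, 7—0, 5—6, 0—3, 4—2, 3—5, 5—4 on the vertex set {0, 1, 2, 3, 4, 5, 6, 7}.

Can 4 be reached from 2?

Explore from 2.
Distance 1: reach 0, 3, 4.
Found 4.

Yes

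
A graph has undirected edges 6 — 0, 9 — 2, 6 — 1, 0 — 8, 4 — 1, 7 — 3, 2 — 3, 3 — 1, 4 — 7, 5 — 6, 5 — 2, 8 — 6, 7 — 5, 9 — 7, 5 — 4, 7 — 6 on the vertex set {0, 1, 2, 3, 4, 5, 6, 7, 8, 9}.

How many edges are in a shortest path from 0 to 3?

3

Distance 0: 0.
Distance 1: 6, 8.
Distance 2: 1, 5, 7.
Distance 3: 2, 3, 4, 9 — contains 3.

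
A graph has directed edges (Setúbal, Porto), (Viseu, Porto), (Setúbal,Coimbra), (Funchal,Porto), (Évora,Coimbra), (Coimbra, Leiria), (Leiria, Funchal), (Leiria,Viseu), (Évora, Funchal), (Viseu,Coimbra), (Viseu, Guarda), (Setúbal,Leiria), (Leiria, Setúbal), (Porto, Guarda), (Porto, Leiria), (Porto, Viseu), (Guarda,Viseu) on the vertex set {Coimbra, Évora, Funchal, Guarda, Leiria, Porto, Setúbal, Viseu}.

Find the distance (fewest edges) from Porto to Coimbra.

Distance 0: Porto.
Distance 1: Guarda, Leiria, Viseu.
Distance 2: Coimbra, Funchal, Setúbal — contains Coimbra.

2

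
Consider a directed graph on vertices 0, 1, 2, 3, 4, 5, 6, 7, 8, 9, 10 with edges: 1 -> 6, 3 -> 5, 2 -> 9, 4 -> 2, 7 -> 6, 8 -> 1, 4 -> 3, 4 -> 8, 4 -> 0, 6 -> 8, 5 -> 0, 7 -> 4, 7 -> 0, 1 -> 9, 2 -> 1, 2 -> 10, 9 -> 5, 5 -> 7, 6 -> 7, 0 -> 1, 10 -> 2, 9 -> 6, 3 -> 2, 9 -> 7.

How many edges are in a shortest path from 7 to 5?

Distance 0: 7.
Distance 1: 0, 4, 6.
Distance 2: 1, 2, 3, 8.
Distance 3: 5, 9, 10 — contains 5.

3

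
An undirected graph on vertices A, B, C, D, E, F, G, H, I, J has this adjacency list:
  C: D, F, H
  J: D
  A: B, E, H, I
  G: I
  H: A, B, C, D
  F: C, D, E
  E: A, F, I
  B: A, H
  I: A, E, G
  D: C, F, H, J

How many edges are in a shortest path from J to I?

4

Distance 0: J.
Distance 1: D.
Distance 2: C, F, H.
Distance 3: A, B, E.
Distance 4: I — contains I.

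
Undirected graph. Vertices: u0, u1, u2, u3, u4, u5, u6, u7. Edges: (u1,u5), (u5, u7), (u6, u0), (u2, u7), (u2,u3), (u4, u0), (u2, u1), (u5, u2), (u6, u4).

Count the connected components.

2

From u0: component {u0, u4, u6}.
From u1: component {u1, u2, u3, u5, u7}.
That's 2 components.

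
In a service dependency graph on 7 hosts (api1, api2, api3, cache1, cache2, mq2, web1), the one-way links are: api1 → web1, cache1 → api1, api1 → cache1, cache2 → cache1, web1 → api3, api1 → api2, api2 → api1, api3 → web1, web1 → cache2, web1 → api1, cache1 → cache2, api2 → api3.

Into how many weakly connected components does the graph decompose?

2

From api1: component {api1, api2, api3, cache1, cache2, web1}.
From mq2: component {mq2}.
That's 2 components.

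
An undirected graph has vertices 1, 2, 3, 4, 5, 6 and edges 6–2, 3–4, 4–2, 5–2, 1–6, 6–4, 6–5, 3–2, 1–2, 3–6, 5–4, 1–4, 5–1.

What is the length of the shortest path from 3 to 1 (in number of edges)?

2

Distance 0: 3.
Distance 1: 2, 4, 6.
Distance 2: 1, 5 — contains 1.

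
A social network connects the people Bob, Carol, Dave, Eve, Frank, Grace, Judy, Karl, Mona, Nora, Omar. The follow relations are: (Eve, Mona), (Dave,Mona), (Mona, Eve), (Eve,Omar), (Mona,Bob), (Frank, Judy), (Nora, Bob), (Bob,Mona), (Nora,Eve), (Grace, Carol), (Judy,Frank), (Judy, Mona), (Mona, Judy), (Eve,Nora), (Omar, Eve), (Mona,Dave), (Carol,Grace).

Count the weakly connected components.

From Bob: component {Bob, Dave, Eve, Frank, Judy, Mona, Nora, Omar}.
From Carol: component {Carol, Grace}.
From Karl: component {Karl}.
That's 3 components.

3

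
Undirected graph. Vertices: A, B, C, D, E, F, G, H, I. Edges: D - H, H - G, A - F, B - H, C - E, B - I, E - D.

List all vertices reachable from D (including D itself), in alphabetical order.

B, C, D, E, G, H, I

Start at D.
Its neighbours: E, H.
Then their neighbours: B, C, G.
Then next layer: I.
Nothing further is reachable.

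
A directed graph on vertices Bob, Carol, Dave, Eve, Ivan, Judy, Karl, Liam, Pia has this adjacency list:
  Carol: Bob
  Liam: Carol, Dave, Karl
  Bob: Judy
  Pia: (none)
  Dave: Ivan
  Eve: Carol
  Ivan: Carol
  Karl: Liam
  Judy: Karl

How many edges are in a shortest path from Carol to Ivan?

6

Distance 0: Carol.
Distance 1: Bob.
Distance 2: Judy.
Distance 3: Karl.
Distance 4: Liam.
Distance 5: Dave.
Distance 6: Ivan — contains Ivan.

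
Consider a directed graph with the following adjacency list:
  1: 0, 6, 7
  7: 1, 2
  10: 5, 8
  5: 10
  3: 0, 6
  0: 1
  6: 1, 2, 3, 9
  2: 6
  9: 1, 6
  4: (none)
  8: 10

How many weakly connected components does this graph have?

From 0: component {0, 1, 2, 3, 6, 7, 9}.
From 4: component {4}.
From 5: component {5, 8, 10}.
That's 3 components.

3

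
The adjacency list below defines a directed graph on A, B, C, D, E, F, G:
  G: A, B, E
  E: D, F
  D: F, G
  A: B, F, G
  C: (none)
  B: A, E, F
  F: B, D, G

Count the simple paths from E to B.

11

E→D→F→B
E→D→F→G→A→B
E→D→F→G→B
E→D→G→A→B
E→D→G→A→F→B
E→D→G→B
E→F→B
E→F→D→G→A→B
E→F→D→G→B
E→F→G→A→B
E→F→G→B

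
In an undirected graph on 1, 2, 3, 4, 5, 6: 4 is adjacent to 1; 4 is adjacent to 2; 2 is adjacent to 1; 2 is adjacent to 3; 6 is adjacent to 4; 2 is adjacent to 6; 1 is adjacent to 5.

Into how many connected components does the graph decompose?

From 1: component {1, 2, 3, 4, 5, 6}.
That's 1 component.

1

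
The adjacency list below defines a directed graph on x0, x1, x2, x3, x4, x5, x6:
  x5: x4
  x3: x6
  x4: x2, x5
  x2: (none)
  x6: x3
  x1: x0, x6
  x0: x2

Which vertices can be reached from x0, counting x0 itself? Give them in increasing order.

x0, x2

Start at x0.
Its neighbours: x2.
Nothing further is reachable.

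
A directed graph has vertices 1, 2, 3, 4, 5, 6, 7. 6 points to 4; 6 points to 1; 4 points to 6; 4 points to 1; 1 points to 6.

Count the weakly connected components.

From 1: component {1, 4, 6}.
From 2: component {2}.
From 3: component {3}.
From 5: component {5}.
From 7: component {7}.
That's 5 components.

5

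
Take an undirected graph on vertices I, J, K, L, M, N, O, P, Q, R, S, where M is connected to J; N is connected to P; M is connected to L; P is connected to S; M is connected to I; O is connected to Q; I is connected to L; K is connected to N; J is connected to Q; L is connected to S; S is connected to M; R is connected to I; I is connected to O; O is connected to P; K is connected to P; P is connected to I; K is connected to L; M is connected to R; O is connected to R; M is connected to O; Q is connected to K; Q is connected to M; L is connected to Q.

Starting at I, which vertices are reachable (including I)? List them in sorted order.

I, J, K, L, M, N, O, P, Q, R, S

Start at I.
Its neighbours: L, M, O, P, R.
Then their neighbours: J, K, N, Q, S.
Every vertex is now reached.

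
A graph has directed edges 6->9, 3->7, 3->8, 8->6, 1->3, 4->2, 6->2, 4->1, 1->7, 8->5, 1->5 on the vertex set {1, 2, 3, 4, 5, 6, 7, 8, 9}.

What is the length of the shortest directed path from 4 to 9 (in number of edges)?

Distance 0: 4.
Distance 1: 1, 2.
Distance 2: 3, 5, 7.
Distance 3: 8.
Distance 4: 6.
Distance 5: 9 — contains 9.

5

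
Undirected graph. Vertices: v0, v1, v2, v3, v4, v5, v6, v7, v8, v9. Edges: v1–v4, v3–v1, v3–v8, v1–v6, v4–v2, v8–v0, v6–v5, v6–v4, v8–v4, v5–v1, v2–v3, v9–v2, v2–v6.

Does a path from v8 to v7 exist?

Explore from v8.
Distance 1: reach v0, v3, v4.
Distance 2: reach v1, v2, v6.
Distance 3: reach v5, v9.
The search is exhausted without reaching v7; it lies in a different component.

No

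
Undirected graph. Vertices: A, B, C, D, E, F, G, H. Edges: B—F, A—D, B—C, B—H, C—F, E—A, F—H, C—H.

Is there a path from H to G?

Explore from H.
Distance 1: reach B, C, F.
The search is exhausted without reaching G; it lies in a different component.

No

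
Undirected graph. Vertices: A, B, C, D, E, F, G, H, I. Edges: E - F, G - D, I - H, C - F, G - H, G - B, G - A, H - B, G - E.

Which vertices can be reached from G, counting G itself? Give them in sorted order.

Start at G.
Its neighbours: A, B, D, E, H.
Then their neighbours: F, I.
Then next layer: C.
Every vertex is now reached.

A, B, C, D, E, F, G, H, I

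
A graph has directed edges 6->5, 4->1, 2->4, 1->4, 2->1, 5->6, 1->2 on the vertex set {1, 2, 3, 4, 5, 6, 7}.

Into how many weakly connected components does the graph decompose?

From 1: component {1, 2, 4}.
From 3: component {3}.
From 5: component {5, 6}.
From 7: component {7}.
That's 4 components.

4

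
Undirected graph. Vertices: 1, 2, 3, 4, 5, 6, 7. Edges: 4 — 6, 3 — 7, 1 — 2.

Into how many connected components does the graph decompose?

From 1: component {1, 2}.
From 3: component {3, 7}.
From 4: component {4, 6}.
From 5: component {5}.
That's 4 components.

4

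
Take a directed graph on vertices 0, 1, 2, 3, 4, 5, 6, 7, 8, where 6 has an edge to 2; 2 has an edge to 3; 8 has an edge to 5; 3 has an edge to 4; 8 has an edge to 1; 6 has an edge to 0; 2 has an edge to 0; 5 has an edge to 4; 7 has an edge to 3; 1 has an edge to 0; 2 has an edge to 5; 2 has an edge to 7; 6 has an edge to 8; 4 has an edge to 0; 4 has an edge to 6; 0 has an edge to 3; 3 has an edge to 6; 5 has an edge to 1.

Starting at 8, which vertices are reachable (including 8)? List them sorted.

0, 1, 2, 3, 4, 5, 6, 7, 8

Start at 8.
Its neighbours: 1, 5.
Then their neighbours: 0, 4.
Then next layer: 3, 6.
Then next layer: 2.
Then next layer: 7.
Every vertex is now reached.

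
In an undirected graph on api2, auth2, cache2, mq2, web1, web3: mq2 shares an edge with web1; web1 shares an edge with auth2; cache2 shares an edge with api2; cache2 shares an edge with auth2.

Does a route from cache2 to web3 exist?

Explore from cache2.
Distance 1: reach api2, auth2.
Distance 2: reach web1.
Distance 3: reach mq2.
The search is exhausted without reaching web3; it lies in a different component.

No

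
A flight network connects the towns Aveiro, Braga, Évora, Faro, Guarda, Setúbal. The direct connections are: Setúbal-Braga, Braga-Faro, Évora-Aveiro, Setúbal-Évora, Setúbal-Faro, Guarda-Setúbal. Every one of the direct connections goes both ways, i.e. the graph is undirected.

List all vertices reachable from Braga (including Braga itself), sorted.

Aveiro, Braga, Évora, Faro, Guarda, Setúbal

Start at Braga.
Its neighbours: Faro, Setúbal.
Then their neighbours: Évora, Guarda.
Then next layer: Aveiro.
Every vertex is now reached.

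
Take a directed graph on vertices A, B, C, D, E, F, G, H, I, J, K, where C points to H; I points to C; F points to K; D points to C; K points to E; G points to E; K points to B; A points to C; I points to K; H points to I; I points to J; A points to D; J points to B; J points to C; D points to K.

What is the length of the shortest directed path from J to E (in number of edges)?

Distance 0: J.
Distance 1: B, C.
Distance 2: H.
Distance 3: I.
Distance 4: K.
Distance 5: E — contains E.

5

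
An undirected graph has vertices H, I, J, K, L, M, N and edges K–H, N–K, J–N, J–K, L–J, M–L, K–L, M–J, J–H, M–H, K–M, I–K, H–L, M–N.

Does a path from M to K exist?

Yes

Explore from M.
Distance 1: reach H, J, K, L, N.
Found K.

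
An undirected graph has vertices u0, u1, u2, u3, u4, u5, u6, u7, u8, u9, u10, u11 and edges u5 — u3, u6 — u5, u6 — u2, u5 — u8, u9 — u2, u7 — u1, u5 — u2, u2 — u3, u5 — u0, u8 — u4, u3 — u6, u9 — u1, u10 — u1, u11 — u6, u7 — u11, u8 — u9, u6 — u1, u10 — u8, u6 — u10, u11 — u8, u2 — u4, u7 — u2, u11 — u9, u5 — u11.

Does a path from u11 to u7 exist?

Explore from u11.
Distance 1: reach u5, u6, u7, u8, u9.
Found u7.

Yes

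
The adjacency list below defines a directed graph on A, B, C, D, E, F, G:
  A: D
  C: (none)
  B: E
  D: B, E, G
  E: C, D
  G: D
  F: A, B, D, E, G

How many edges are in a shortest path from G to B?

2

Distance 0: G.
Distance 1: D.
Distance 2: B, E — contains B.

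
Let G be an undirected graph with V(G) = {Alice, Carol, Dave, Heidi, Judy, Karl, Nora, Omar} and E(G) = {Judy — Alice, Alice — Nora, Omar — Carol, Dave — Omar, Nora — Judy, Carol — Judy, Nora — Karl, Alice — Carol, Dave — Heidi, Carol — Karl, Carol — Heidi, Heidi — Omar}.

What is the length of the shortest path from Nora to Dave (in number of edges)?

4

Distance 0: Nora.
Distance 1: Alice, Judy, Karl.
Distance 2: Carol.
Distance 3: Heidi, Omar.
Distance 4: Dave — contains Dave.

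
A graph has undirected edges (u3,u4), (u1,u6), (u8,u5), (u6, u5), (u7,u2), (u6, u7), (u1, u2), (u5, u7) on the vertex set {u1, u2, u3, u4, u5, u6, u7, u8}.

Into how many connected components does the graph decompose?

From u1: component {u1, u2, u5, u6, u7, u8}.
From u3: component {u3, u4}.
That's 2 components.

2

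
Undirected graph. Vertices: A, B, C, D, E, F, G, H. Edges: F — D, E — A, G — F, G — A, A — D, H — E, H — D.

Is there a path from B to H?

No

B has no edges, so nothing is reachable from it.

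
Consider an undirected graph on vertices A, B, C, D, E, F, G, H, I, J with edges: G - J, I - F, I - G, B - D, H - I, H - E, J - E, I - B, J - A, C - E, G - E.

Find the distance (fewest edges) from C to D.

Distance 0: C.
Distance 1: E.
Distance 2: G, H, J.
Distance 3: A, I.
Distance 4: B, F.
Distance 5: D — contains D.

5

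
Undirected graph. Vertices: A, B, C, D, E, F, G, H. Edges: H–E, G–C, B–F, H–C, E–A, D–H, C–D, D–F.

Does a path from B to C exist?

Yes

Explore from B.
Distance 1: reach F.
Distance 2: reach D.
Distance 3: reach C, H.
Found C.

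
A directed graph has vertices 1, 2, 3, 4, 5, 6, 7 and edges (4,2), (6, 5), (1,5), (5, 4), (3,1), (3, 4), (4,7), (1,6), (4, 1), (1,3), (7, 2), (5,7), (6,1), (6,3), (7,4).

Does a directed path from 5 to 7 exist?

Yes

Explore from 5.
Distance 1: reach 4, 7.
Found 7.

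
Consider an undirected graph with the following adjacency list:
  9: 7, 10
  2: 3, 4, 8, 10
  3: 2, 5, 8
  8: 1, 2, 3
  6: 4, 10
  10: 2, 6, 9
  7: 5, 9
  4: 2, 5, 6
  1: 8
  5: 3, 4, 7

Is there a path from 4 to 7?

Explore from 4.
Distance 1: reach 2, 5, 6.
Distance 2: reach 3, 7, 8, 10.
Found 7.

Yes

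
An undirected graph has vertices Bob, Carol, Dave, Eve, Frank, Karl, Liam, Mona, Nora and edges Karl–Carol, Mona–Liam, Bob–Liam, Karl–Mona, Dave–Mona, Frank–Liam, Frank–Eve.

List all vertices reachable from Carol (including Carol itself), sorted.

Bob, Carol, Dave, Eve, Frank, Karl, Liam, Mona

Start at Carol.
Its neighbours: Karl.
Then their neighbours: Mona.
Then next layer: Dave, Liam.
Then next layer: Bob, Frank.
Then next layer: Eve.
Nothing further is reachable.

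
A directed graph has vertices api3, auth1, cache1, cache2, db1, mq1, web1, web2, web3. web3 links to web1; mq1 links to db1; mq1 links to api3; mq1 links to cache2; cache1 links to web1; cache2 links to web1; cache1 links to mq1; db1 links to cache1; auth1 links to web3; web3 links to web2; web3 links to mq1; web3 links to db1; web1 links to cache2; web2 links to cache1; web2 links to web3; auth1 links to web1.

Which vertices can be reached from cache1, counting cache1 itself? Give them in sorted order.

Start at cache1.
Its neighbours: mq1, web1.
Then their neighbours: api3, cache2, db1.
Nothing further is reachable.

api3, cache1, cache2, db1, mq1, web1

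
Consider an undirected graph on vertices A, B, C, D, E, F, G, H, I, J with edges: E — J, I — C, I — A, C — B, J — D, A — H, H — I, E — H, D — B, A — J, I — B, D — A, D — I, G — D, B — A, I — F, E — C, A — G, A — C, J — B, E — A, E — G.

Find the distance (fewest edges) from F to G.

Distance 0: F.
Distance 1: I.
Distance 2: A, B, C, D, H.
Distance 3: E, G, J — contains G.

3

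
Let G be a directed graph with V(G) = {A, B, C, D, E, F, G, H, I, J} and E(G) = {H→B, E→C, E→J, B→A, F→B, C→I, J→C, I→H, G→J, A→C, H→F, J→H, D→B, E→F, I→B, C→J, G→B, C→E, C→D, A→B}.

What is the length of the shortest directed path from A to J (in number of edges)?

2

Distance 0: A.
Distance 1: B, C.
Distance 2: D, E, I, J — contains J.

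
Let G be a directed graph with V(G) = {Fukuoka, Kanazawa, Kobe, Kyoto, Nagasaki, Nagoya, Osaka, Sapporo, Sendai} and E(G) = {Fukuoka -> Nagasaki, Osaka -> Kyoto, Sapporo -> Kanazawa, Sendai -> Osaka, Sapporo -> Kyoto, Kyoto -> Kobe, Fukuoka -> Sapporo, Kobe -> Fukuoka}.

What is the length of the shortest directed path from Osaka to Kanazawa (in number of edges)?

Distance 0: Osaka.
Distance 1: Kyoto.
Distance 2: Kobe.
Distance 3: Fukuoka.
Distance 4: Nagasaki, Sapporo.
Distance 5: Kanazawa — contains Kanazawa.

5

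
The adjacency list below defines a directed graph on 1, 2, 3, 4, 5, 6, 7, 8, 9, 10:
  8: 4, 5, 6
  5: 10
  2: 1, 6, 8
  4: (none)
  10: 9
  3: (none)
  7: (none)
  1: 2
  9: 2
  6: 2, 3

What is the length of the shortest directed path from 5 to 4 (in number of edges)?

Distance 0: 5.
Distance 1: 10.
Distance 2: 9.
Distance 3: 2.
Distance 4: 1, 6, 8.
Distance 5: 3, 4 — contains 4.

5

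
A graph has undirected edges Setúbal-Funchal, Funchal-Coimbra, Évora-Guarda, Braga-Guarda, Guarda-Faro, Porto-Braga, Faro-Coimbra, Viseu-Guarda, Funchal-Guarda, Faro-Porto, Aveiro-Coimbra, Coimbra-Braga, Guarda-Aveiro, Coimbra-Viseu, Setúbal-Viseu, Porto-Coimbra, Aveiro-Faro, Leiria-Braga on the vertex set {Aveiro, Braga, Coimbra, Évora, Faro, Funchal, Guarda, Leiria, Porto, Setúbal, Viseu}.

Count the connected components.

1

From Aveiro: component {Aveiro, Braga, Coimbra, Évora, Faro, Funchal, Guarda, Leiria, Porto, Setúbal, Viseu}.
That's 1 component.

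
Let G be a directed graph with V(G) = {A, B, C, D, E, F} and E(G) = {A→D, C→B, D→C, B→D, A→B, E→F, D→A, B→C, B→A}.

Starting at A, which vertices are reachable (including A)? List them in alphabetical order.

Start at A.
Its neighbours: B, D.
Then their neighbours: C.
Nothing further is reachable.

A, B, C, D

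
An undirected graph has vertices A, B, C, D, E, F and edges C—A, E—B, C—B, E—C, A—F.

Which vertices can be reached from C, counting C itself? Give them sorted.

A, B, C, E, F

Start at C.
Its neighbours: A, B, E.
Then their neighbours: F.
Nothing further is reachable.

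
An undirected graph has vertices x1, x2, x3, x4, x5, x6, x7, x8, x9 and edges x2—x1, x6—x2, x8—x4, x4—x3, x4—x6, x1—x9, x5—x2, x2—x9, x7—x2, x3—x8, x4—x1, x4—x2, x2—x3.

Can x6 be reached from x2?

Explore from x2.
Distance 1: reach x1, x3, x4, x5, x6, x7, x9.
Found x6.

Yes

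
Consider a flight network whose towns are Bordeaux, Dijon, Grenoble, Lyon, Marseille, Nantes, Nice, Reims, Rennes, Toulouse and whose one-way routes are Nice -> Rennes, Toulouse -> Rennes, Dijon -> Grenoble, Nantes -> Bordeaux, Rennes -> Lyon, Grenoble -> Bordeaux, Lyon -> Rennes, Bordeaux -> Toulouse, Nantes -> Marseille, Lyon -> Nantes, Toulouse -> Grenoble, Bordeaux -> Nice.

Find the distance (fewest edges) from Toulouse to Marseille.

4

Distance 0: Toulouse.
Distance 1: Grenoble, Rennes.
Distance 2: Bordeaux, Lyon.
Distance 3: Nantes, Nice.
Distance 4: Marseille — contains Marseille.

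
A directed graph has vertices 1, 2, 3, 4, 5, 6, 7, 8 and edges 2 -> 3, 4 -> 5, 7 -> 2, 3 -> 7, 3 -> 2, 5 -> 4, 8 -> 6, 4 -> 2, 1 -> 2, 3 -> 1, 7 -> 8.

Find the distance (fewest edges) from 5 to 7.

4

Distance 0: 5.
Distance 1: 4.
Distance 2: 2.
Distance 3: 3.
Distance 4: 1, 7 — contains 7.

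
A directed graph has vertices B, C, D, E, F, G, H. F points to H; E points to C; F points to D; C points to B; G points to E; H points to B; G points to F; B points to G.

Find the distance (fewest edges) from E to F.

4

Distance 0: E.
Distance 1: C.
Distance 2: B.
Distance 3: G.
Distance 4: F — contains F.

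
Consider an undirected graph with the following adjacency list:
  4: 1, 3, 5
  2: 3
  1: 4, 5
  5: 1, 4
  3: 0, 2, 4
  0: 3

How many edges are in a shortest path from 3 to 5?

2

Distance 0: 3.
Distance 1: 0, 2, 4.
Distance 2: 1, 5 — contains 5.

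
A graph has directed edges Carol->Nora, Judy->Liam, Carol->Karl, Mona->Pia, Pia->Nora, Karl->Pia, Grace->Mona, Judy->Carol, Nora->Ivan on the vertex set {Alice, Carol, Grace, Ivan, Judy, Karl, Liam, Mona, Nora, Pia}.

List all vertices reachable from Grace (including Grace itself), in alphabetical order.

Start at Grace.
Its neighbours: Mona.
Then their neighbours: Pia.
Then next layer: Nora.
Then next layer: Ivan.
Nothing further is reachable.

Grace, Ivan, Mona, Nora, Pia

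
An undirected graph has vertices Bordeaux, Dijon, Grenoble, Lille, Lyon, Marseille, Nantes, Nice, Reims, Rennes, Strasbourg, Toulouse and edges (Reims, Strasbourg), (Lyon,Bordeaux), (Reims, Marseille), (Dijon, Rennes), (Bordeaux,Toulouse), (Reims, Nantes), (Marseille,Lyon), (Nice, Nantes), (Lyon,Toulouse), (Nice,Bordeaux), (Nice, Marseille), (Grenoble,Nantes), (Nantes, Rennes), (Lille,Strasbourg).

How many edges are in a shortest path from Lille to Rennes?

Distance 0: Lille.
Distance 1: Strasbourg.
Distance 2: Reims.
Distance 3: Marseille, Nantes.
Distance 4: Grenoble, Lyon, Nice, Rennes — contains Rennes.

4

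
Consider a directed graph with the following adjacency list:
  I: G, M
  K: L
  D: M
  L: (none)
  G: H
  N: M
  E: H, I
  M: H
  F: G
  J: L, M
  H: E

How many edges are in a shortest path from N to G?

5

Distance 0: N.
Distance 1: M.
Distance 2: H.
Distance 3: E.
Distance 4: I.
Distance 5: G — contains G.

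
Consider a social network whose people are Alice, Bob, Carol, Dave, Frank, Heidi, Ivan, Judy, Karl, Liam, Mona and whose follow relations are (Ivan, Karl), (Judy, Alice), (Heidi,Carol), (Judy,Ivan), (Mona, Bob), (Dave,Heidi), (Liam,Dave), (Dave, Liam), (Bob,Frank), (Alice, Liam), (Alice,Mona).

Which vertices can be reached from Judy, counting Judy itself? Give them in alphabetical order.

Alice, Bob, Carol, Dave, Frank, Heidi, Ivan, Judy, Karl, Liam, Mona

Start at Judy.
Its neighbours: Alice, Ivan.
Then their neighbours: Karl, Liam, Mona.
Then next layer: Bob, Dave.
Then next layer: Frank, Heidi.
Then next layer: Carol.
Every vertex is now reached.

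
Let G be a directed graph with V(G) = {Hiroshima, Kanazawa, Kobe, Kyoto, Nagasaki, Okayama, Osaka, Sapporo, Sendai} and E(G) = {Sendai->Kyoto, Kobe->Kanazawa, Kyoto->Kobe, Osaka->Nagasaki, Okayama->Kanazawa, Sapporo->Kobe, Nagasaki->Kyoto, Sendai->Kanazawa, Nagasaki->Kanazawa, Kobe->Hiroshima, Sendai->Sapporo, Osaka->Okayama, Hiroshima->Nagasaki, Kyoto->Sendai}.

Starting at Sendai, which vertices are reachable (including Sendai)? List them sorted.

Hiroshima, Kanazawa, Kobe, Kyoto, Nagasaki, Sapporo, Sendai

Start at Sendai.
Its neighbours: Kanazawa, Kyoto, Sapporo.
Then their neighbours: Kobe.
Then next layer: Hiroshima.
Then next layer: Nagasaki.
Nothing further is reachable.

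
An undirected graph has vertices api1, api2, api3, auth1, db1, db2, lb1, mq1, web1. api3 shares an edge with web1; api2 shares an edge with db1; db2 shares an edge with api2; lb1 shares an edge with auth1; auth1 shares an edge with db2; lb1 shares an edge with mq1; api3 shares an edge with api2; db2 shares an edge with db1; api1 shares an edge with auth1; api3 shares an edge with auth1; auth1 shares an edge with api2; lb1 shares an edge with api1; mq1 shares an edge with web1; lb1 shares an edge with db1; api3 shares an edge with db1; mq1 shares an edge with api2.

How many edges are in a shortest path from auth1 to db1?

Distance 0: auth1.
Distance 1: api1, api2, api3, db2, lb1.
Distance 2: db1, mq1, web1 — contains db1.

2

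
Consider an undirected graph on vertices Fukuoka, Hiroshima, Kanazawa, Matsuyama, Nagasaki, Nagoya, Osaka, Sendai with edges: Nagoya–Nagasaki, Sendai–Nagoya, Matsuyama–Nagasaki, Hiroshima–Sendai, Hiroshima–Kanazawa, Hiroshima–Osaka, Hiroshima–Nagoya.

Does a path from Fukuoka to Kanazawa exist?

Fukuoka has no edges, so nothing is reachable from it.

No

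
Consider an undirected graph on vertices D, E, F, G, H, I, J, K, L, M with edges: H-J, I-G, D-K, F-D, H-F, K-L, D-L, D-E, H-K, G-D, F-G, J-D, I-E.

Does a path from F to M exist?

No

Explore from F.
Distance 1: reach D, G, H.
Distance 2: reach E, I, J, K, L.
The search is exhausted without reaching M; it lies in a different component.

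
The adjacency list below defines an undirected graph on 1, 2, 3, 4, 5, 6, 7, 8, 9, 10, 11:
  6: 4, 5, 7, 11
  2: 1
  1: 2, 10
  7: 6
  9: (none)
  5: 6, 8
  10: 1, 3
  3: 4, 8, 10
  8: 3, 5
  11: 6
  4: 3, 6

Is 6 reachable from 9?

No

9 has no edges, so nothing is reachable from it.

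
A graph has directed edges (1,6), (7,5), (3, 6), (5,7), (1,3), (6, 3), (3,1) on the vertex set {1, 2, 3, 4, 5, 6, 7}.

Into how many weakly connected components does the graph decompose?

4

From 1: component {1, 3, 6}.
From 2: component {2}.
From 4: component {4}.
From 5: component {5, 7}.
That's 4 components.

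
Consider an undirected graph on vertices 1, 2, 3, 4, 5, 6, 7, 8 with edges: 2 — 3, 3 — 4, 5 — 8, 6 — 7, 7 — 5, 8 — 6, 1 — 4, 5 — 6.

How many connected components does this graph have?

From 1: component {1, 2, 3, 4}.
From 5: component {5, 6, 7, 8}.
That's 2 components.

2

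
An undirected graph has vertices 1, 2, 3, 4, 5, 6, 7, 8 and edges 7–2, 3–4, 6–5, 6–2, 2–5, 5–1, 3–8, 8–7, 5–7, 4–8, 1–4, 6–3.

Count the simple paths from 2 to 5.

11

2–5
2–6–3–4–1–5
2–6–3–4–8–7–5
2–6–3–8–4–1–5
2–6–3–8–7–5
2–6–5
2–7–5
2–7–8–3–4–1–5
2–7–8–3–6–5
2–7–8–4–1–5
2–7–8–4–3–6–5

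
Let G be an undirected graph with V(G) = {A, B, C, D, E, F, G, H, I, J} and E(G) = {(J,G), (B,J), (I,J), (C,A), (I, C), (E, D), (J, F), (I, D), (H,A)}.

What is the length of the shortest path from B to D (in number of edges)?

Distance 0: B.
Distance 1: J.
Distance 2: F, G, I.
Distance 3: C, D — contains D.

3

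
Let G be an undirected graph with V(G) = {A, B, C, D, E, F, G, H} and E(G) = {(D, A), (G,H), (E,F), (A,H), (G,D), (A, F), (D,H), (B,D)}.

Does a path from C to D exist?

No

C has no edges, so nothing is reachable from it.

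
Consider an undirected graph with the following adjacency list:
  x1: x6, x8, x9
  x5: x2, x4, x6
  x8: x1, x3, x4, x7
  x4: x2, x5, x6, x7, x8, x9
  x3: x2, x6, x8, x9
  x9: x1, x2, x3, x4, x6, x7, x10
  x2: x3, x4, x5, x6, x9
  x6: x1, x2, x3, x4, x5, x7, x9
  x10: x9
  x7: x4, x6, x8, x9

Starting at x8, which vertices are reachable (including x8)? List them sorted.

Start at x8.
Its neighbours: x1, x3, x4, x7.
Then their neighbours: x2, x5, x6, x9.
Then next layer: x10.
Every vertex is now reached.

x1, x2, x3, x4, x5, x6, x7, x8, x9, x10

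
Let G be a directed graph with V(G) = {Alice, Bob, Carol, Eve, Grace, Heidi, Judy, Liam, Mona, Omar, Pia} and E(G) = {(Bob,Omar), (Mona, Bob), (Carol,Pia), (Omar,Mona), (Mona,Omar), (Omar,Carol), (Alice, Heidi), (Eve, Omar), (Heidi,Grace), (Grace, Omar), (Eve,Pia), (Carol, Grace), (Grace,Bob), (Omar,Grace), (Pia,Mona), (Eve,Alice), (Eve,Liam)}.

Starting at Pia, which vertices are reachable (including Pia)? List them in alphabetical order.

Start at Pia.
Its neighbours: Mona.
Then their neighbours: Bob, Omar.
Then next layer: Carol, Grace.
Nothing further is reachable.

Bob, Carol, Grace, Mona, Omar, Pia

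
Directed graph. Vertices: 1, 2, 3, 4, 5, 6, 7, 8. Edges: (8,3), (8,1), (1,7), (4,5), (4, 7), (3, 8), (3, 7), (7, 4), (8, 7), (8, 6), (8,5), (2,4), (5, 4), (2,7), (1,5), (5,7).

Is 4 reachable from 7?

Yes

Explore from 7.
Distance 1: reach 4.
Found 4.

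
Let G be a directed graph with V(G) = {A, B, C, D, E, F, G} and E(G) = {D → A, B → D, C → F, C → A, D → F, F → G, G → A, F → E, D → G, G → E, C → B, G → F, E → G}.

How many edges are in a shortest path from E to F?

Distance 0: E.
Distance 1: G.
Distance 2: A, F — contains F.

2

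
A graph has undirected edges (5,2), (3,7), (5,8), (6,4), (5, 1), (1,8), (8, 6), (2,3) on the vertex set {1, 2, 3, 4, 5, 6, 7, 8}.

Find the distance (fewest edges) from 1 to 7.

Distance 0: 1.
Distance 1: 5, 8.
Distance 2: 2, 6.
Distance 3: 3, 4.
Distance 4: 7 — contains 7.

4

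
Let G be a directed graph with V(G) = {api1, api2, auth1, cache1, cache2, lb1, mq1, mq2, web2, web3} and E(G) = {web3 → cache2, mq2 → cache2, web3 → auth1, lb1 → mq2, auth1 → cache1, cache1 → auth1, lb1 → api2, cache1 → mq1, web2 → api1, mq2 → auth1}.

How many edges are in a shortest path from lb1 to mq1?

Distance 0: lb1.
Distance 1: api2, mq2.
Distance 2: auth1, cache2.
Distance 3: cache1.
Distance 4: mq1 — contains mq1.

4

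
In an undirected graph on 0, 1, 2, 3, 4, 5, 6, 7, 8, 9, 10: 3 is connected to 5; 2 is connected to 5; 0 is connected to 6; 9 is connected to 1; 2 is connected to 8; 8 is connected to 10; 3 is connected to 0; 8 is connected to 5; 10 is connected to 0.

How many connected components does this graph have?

From 0: component {0, 2, 3, 5, 6, 8, 10}.
From 1: component {1, 9}.
From 4: component {4}.
From 7: component {7}.
That's 4 components.

4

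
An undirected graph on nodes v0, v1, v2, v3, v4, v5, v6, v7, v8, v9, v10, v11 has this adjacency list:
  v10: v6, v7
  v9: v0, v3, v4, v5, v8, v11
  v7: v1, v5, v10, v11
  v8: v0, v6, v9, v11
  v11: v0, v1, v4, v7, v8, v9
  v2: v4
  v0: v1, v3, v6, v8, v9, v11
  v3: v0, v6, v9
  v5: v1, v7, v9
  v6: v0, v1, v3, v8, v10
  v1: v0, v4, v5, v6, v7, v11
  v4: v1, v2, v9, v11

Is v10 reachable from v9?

Yes

Explore from v9.
Distance 1: reach v0, v3, v4, v5, v8, v11.
Distance 2: reach v1, v2, v6, v7.
Distance 3: reach v10.
Found v10.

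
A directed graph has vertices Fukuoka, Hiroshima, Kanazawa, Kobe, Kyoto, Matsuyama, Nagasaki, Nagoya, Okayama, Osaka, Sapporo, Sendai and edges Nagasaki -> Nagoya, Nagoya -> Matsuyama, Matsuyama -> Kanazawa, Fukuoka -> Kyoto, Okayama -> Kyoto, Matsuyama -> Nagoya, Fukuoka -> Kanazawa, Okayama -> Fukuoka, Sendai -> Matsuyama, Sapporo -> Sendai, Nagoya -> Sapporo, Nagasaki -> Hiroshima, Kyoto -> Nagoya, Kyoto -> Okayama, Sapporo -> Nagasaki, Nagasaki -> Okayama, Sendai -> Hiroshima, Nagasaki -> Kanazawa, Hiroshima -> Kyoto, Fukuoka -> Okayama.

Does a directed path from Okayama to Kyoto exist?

Yes

Explore from Okayama.
Distance 1: reach Fukuoka, Kyoto.
Found Kyoto.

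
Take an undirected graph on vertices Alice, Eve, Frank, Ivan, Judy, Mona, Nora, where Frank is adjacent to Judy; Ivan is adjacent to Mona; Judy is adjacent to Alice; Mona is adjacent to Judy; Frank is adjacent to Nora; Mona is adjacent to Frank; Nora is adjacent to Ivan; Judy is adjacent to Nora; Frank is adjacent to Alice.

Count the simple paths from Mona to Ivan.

Mona–Frank–Alice–Judy–Nora–Ivan
Mona–Frank–Judy–Nora–Ivan
Mona–Frank–Nora–Ivan
Mona–Ivan
Mona–Judy–Alice–Frank–Nora–Ivan
Mona–Judy–Frank–Nora–Ivan
Mona–Judy–Nora–Ivan

7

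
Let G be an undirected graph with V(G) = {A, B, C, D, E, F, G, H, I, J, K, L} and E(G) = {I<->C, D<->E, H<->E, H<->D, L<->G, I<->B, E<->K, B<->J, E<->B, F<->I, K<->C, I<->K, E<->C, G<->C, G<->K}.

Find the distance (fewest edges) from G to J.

4

Distance 0: G.
Distance 1: C, K, L.
Distance 2: E, I.
Distance 3: B, D, F, H.
Distance 4: J — contains J.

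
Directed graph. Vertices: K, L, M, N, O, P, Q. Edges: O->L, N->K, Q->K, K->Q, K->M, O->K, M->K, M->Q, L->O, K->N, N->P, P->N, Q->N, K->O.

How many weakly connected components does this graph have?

1

From K: component {K, L, M, N, O, P, Q}.
That's 1 component.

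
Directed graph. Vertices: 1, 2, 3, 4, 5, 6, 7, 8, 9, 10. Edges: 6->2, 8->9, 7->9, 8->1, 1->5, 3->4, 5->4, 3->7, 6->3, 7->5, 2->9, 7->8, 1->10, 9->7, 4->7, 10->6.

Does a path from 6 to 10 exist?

Explore from 6.
Distance 1: reach 2, 3.
Distance 2: reach 4, 7, 9.
Distance 3: reach 5, 8.
Distance 4: reach 1.
Distance 5: reach 10.
Found 10.

Yes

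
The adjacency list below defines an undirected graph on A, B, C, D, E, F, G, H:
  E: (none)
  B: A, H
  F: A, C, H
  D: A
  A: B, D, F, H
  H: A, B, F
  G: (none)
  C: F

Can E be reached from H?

No

Explore from H.
Distance 1: reach A, B, F.
Distance 2: reach C, D.
The search is exhausted without reaching E; it lies in a different component.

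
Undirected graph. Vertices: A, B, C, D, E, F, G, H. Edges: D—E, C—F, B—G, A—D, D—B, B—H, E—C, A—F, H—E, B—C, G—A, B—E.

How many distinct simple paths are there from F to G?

15

F–A–D–B–G
F–A–D–E–B–G
F–A–D–E–C–B–G
F–A–D–E–H–B–G
F–A–G
F–C–B–D–A–G
F–C–B–E–D–A–G
F–C–B–G
F–C–B–H–E–D–A–G
F–C–E–B–D–A–G
F–C–E–B–G
F–C–E–D–A–G
F–C–E–D–B–G
F–C–E–H–B–D–A–G
F–C–E–H–B–G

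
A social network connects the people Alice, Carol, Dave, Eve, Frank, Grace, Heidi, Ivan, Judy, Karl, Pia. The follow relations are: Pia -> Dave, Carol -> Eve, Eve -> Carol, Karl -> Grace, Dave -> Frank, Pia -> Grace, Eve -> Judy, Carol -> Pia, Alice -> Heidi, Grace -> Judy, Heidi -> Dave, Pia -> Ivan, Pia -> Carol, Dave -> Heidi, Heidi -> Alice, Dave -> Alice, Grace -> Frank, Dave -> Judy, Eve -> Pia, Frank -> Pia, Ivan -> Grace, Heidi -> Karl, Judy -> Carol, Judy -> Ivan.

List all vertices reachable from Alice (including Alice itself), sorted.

Start at Alice.
Its neighbours: Heidi.
Then their neighbours: Dave, Karl.
Then next layer: Frank, Grace, Judy.
Then next layer: Carol, Ivan, Pia.
Then next layer: Eve.
Every vertex is now reached.

Alice, Carol, Dave, Eve, Frank, Grace, Heidi, Ivan, Judy, Karl, Pia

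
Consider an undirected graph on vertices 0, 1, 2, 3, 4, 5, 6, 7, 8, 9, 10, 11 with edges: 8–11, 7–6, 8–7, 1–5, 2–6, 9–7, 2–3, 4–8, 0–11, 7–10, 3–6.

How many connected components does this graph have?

2

From 0: component {0, 2, 3, 4, 6, 7, 8, 9, 10, 11}.
From 1: component {1, 5}.
That's 2 components.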